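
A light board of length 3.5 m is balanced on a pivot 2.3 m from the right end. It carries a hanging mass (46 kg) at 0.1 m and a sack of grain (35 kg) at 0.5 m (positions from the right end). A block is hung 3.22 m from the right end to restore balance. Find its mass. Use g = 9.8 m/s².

Sum moments about the pivot (at 2.3 m from the right end) (the support reaction has zero arm there).
Hanging mass: 46 × 9.8 = 450.8 N down at 0.1 m → arm 2.2 m, τ = 450.8 × 2.2 = 991.8 N·m clockwise.
Sack of grain: 35 × 9.8 = 343 N down at 0.5 m → arm 1.8 m, τ = 343 × 1.8 = 617.4 N·m clockwise.
Net moment of known loads = 1609 N·m clockwise.
An unknown mass m at 3.22 m has arm 0.92 m; its moment is m·g·0.92 counterclockwise.
Στ = 0 ⇒ m × 9.8 × 0.92 = 1609 ⇒ m = 1609 / (9.8 × 0.92) = 178 kg.

m ≈ 178 kg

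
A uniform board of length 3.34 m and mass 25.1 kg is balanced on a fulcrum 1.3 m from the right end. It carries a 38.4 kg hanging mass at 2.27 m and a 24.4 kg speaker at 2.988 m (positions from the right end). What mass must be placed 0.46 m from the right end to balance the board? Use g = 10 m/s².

m ≈ 104 kg

About the fulcrum (at 1.3 m from the right end):
Beam weight: 25.1 × 10 = 251 N down at 1.67 m → arm 0.37 m, τ = 251 × 0.37 = 92.87 N·m counterclockwise.
Hanging mass: 38.4 × 10 = 384 N down at 2.27 m → arm 0.97 m, τ = 384 × 0.97 = 372.5 N·m counterclockwise.
Speaker: 24.4 × 10 = 244 N down at 2.988 m → arm 1.688 m, τ = 244 × 1.688 = 411.9 N·m counterclockwise.
Net moment of known loads = 877.3 N·m counterclockwise.
An unknown mass m at 0.46 m has arm 0.84 m; its moment is m·g·0.84 clockwise.
Setting net torque to zero: m × 10 × 0.84 = 877.3 → m = 877.3 / (10 × 0.84) = 104 kg.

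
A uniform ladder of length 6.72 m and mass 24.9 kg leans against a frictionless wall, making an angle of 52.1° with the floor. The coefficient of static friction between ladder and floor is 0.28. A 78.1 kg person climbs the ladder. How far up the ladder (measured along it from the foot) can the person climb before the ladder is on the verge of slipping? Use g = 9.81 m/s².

d ≈ 2.12 m

Choose the foot of the ladder as the axis so the floor normal and friction both act there and drop out.
Ladder weight 24.9×9.81 = 244.3 N acts at 3.36 m along the ladder; its horizontal arm is 3.36·cos52.1° = 2.064 m → τ = 504.2 N·m clockwise.
Person weight 78.1×9.81 = 766.2 N at distance d → arm d·cos52.1° → τ = 766.2·d·0.6143 clockwise.
Wall normal N at the top has arm L sinθ = 5.303 m counterclockwise, so Στ = 0 gives N·5.303 = 504.2 + 470.7·d.
ΣFy = 0 ⇒ N_floor = 1010 N, so the maximum friction is μ_s·N_floor = 0.28×1010 = 282.8 N. ΣFx = 0 ⇒ N_wall = f, so at the slipping point N = 282.8 N.
Substituting: 282.8×5.303 = 504.2 + 470.7·d ⇒ d = (1500 − 504.2) / 470.7 = 2.12 m.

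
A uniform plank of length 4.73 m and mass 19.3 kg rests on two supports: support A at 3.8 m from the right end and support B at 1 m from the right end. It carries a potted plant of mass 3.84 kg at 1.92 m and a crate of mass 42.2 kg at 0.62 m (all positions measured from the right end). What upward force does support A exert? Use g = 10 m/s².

R_A ≈ 49.4 N

About support B:
Beam weight: 19.3 × 10 = 193 N down at 2.365 m → arm 1.365 m, τ = 193 × 1.365 = 263.4 N·m counterclockwise.
Potted plant: 3.84 × 10 = 38.4 N down at 1.92 m → arm 0.92 m, τ = 38.4 × 0.92 = 35.33 N·m counterclockwise.
Crate: 42.2 × 10 = 422 N down at 0.62 m → arm 0.38 m, τ = 422 × 0.38 = 160.4 N·m clockwise.
Net load moment about support B = 138.3 N·m counterclockwise.
Reaction R at support A is upward at 3.8 m, arm 2.8 m → moment R × 2.8 clockwise.
Setting net torque to zero: R × 2.8 = 138.3 → R = 49.4 N.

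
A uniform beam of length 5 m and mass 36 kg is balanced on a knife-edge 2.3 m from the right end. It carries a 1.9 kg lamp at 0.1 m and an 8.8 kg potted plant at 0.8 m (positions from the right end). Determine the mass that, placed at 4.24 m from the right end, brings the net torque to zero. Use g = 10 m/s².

m ≈ 5.25 kg

Take moments about the knife-edge (at 2.3 m from the right end).
Beam weight: 36 × 10 = 360 N down at 2.5 m → arm 0.2 m, τ = 360 × 0.2 = 72 N·m counterclockwise.
Lamp: 1.9 × 10 = 19 N down at 0.1 m → arm 2.2 m, τ = 19 × 2.2 = 41.8 N·m clockwise.
Potted plant: 8.8 × 10 = 88 N down at 0.8 m → arm 1.5 m, τ = 88 × 1.5 = 132 N·m clockwise.
Net moment of known loads = 101.8 N·m clockwise.
An unknown mass m at 4.24 m has arm 1.94 m; its moment is m·g·1.94 counterclockwise.
For rotational equilibrium, m × 10 × 1.94 = 101.8, so m = 101.8 / (10 × 1.94) = 5.25 kg.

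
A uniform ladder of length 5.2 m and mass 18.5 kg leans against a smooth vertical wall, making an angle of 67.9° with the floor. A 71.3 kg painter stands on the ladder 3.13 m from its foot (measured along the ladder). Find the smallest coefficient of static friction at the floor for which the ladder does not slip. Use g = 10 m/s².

About the foot of the ladder:
Ladder weight 18.5×10 = 185 N acts at 2.6 m along the ladder; its horizontal arm is 2.6·cos67.9° = 0.9782 m → τ = 181 N·m clockwise.
Painter: 71.3×10 = 713 N at 3.13 m → arm 1.178 m → τ = 839.9 N·m clockwise.
Wall normal N acts horizontally at the top; its moment arm is the height L sinθ = 5.2·sin67.9° = 4.818 m, counterclockwise.
Setting net torque to zero: N × 4.818 = 1021 → N = 211.9 N.
ΣFx = 0 ⇒ f = N_wall = 211.9 N. ΣFy = 0 ⇒ N_floor = 898 N.
μ_min = f / N_floor = 211.9 / 898 = 0.236.

μ_min ≈ 0.236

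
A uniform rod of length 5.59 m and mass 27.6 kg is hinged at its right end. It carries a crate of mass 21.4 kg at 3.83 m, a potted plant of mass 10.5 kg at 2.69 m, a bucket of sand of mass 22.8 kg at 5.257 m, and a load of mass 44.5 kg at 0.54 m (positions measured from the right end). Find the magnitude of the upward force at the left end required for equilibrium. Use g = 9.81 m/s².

F ≈ 581 N

Take moments about the right end.
Beam weight: 27.6 × 9.81 = 270.8 N down at 2.795 m → arm 2.795 m, τ = 270.8 × 2.795 = 756.9 N·m counterclockwise.
Crate: 21.4 × 9.81 = 209.9 N down at 3.83 m → arm 3.83 m, τ = 209.9 × 3.83 = 803.9 N·m counterclockwise.
Potted plant: 10.5 × 9.81 = 103 N down at 2.69 m → arm 2.69 m, τ = 103 × 2.69 = 277.1 N·m counterclockwise.
Bucket of sand: 22.8 × 9.81 = 223.7 N down at 5.257 m → arm 5.257 m, τ = 223.7 × 5.257 = 1176 N·m counterclockwise.
Load: 44.5 × 9.81 = 436.5 N down at 0.54 m → arm 0.54 m, τ = 436.5 × 0.54 = 235.7 N·m counterclockwise.
Net moment of the loads = 3250 N·m counterclockwise.
The upward force F acts at the left end, arm 5.59 m, giving F × 5.59 clockwise.
For rotational equilibrium, F × 5.59 = 3250, so F = 3250 / 5.59 = 581 N.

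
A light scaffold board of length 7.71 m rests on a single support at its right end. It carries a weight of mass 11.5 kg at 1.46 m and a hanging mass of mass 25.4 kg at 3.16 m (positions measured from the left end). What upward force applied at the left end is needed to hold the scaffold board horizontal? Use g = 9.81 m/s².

Taking torques about the right end:
Weight: 11.5 × 9.81 = 112.8 N down at 1.46 m → arm 6.25 m, τ = 112.8 × 6.25 = 705 N·m counterclockwise.
Hanging mass: 25.4 × 9.81 = 249.2 N down at 3.16 m → arm 4.55 m, τ = 249.2 × 4.55 = 1134 N·m counterclockwise.
Net moment of the loads = 1839 N·m counterclockwise.
The upward force F acts at the left end, arm 7.71 m, giving F × 7.71 clockwise.
Setting net torque to zero: F × 7.71 = 1839 → F = 1839 / 7.71 = 239 N.

F ≈ 239 N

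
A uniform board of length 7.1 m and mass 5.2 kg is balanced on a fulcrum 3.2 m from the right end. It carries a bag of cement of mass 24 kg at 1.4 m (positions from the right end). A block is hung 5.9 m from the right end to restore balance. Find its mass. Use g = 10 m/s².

Take moments about the fulcrum (at 3.2 m from the right end).
Beam weight: 5.2 × 10 = 52 N down at 3.55 m → arm 0.35 m, τ = 52 × 0.35 = 18.2 N·m counterclockwise.
Bag of cement: 24 × 10 = 240 N down at 1.4 m → arm 1.8 m, τ = 240 × 1.8 = 432 N·m clockwise.
Net moment of known loads = 413.8 N·m clockwise.
An unknown mass m at 5.9 m has arm 2.7 m; its moment is m·g·2.7 counterclockwise.
Balancing moments: m × 10 × 2.7 = 413.8, giving m = 413.8 / (10 × 2.7) = 15.3 kg.

m ≈ 15.3 kg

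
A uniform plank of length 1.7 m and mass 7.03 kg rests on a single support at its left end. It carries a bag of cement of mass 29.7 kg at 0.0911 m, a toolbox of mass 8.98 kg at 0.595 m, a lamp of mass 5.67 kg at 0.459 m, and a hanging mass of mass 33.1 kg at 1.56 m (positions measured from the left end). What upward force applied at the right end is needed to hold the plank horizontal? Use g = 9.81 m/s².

Taking torques about the left end:
Beam weight: 7.03 × 9.81 = 68.96 N down at 0.85 m → arm 0.85 m, τ = 68.96 × 0.85 = 58.62 N·m clockwise.
Bag of cement: 29.7 × 9.81 = 291.4 N down at 0.0911 m → arm 0.0911 m, τ = 291.4 × 0.0911 = 26.55 N·m clockwise.
Toolbox: 8.98 × 9.81 = 88.09 N down at 0.595 m → arm 0.595 m, τ = 88.09 × 0.595 = 52.41 N·m clockwise.
Lamp: 5.67 × 9.81 = 55.62 N down at 0.459 m → arm 0.459 m, τ = 55.62 × 0.459 = 25.53 N·m clockwise.
Hanging mass: 33.1 × 9.81 = 324.7 N down at 1.56 m → arm 1.56 m, τ = 324.7 × 1.56 = 506.5 N·m clockwise.
Net moment of the loads = 669.6 N·m clockwise.
The upward force F acts at the right end, arm 1.7 m, giving F × 1.7 counterclockwise.
Στ = 0 ⇒ F × 1.7 = 669.6 ⇒ F = 669.6 / 1.7 = 394 N.

F ≈ 394 N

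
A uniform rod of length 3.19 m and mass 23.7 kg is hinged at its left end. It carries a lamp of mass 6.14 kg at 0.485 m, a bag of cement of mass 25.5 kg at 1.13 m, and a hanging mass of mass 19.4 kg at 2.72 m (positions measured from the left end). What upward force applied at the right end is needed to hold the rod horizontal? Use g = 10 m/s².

F ≈ 384 N

Take moments about the left end.
Beam weight: 23.7 × 10 = 237 N down at 1.595 m → arm 1.595 m, τ = 237 × 1.595 = 378 N·m clockwise.
Lamp: 6.14 × 10 = 61.4 N down at 0.485 m → arm 0.485 m, τ = 61.4 × 0.485 = 29.78 N·m clockwise.
Bag of cement: 25.5 × 10 = 255 N down at 1.13 m → arm 1.13 m, τ = 255 × 1.13 = 288.1 N·m clockwise.
Hanging mass: 19.4 × 10 = 194 N down at 2.72 m → arm 2.72 m, τ = 194 × 2.72 = 527.7 N·m clockwise.
Net moment of the loads = 1224 N·m clockwise.
The upward force F acts at the right end, arm 3.19 m, giving F × 3.19 counterclockwise.
Balancing moments: F × 3.19 = 1224, giving F = 1224 / 3.19 = 384 N.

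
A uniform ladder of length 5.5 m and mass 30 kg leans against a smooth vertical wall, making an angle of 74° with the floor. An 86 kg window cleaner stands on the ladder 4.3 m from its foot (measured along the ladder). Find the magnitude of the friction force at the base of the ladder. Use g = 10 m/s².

f ≈ 236 N

About the foot of the ladder:
Ladder weight 30×10 = 300 N acts at 2.75 m along the ladder; its horizontal arm is 2.75·cos74° = 0.758 m → τ = 227.4 N·m clockwise.
Window cleaner: 86×10 = 860 N at 4.3 m → arm 1.185 m → τ = 1019 N·m clockwise.
Wall normal N acts horizontally at the top; its moment arm is the height L sinθ = 5.5·sin74° = 5.287 m, counterclockwise.
For rotational equilibrium, N × 5.287 = 1246, so N = 236 N.
ΣFx = 0: friction at the foot balances the wall's push, so f = N_wall = 236 N.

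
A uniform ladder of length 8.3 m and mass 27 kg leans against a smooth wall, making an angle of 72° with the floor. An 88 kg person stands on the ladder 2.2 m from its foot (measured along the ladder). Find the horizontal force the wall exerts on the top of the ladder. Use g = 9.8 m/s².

Sum moments about the foot of the ladder (the floor normal and friction both act there and drop out).
Ladder weight 27×9.8 = 264.6 N acts at 4.15 m along the ladder; its horizontal arm is 4.15·cos72° = 1.282 m → τ = 339.2 N·m clockwise.
Person: 88×9.8 = 862.4 N at 2.2 m → arm 0.6798 m → τ = 586.3 N·m clockwise.
Wall normal N acts horizontally at the top; its moment arm is the height L sinθ = 8.3·sin72° = 7.894 m, counterclockwise.
For rotational equilibrium, N × 7.894 = 925.5, so N = 117 N.

N_wall ≈ 117 N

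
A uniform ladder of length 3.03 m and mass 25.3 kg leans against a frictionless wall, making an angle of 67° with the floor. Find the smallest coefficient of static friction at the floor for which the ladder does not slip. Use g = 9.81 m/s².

Choose the foot of the ladder as the axis so the floor normal and friction both act there and drop out.
Ladder weight 25.3×9.81 = 248.2 N acts at 1.515 m along the ladder; its horizontal arm is 1.515·cos67° = 0.592 m → τ = 146.9 N·m clockwise.
Wall normal N acts horizontally at the top; its moment arm is the height L sinθ = 3.03·sin67° = 2.789 m, counterclockwise.
Setting net torque to zero: N × 2.789 = 146.9 → N = 52.67 N.
ΣFx = 0 ⇒ f = N_wall = 52.67 N. ΣFy = 0 ⇒ N_floor = 248.2 N.
μ_min = f / N_floor = 52.67 / 248.2 = 0.212.

μ_min ≈ 0.212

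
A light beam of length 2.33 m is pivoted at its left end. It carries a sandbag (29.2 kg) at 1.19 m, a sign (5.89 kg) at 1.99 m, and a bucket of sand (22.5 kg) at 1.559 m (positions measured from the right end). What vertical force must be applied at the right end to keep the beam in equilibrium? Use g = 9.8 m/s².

F ≈ 221 N

Sum moments about the left end (the unknown pivot reaction has zero arm there).
Sandbag: 29.2 × 9.8 = 286.2 N down at 1.19 m → arm 1.14 m, τ = 286.2 × 1.14 = 326.3 N·m clockwise.
Sign: 5.89 × 9.8 = 57.72 N down at 1.99 m → arm 0.34 m, τ = 57.72 × 0.34 = 19.62 N·m clockwise.
Bucket of sand: 22.5 × 9.8 = 220.5 N down at 1.559 m → arm 0.771 m, τ = 220.5 × 0.771 = 170 N·m clockwise.
Net moment of the loads = 515.9 N·m clockwise.
The upward force F acts at the right end, arm 2.33 m, giving F × 2.33 counterclockwise.
For rotational equilibrium, F × 2.33 = 515.9, so F = 515.9 / 2.33 = 221 N.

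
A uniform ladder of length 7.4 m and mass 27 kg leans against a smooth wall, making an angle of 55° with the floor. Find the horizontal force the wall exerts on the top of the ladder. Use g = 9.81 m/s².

N_wall ≈ 92.7 N

Taking torques about the foot of the ladder:
Ladder weight 27×9.81 = 264.9 N acts at 3.7 m along the ladder; its horizontal arm is 3.7·cos55° = 2.122 m → τ = 562.1 N·m clockwise.
Wall normal N acts horizontally at the top; its moment arm is the height L sinθ = 7.4·sin55° = 6.062 m, counterclockwise.
Balancing moments: N × 6.062 = 562.1, giving N = 92.7 N.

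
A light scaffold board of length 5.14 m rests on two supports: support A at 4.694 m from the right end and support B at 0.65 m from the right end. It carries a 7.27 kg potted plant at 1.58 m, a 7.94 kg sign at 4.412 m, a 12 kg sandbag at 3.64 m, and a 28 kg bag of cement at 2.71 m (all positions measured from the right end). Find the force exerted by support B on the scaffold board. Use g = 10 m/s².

R_B ≈ 230 N

About support A:
Potted plant: 7.27 × 10 = 72.7 N down at 1.58 m → arm 3.114 m, τ = 72.7 × 3.114 = 226.4 N·m clockwise.
Sign: 7.94 × 10 = 79.4 N down at 4.412 m → arm 0.282 m, τ = 79.4 × 0.282 = 22.39 N·m clockwise.
Sandbag: 12 × 10 = 120 N down at 3.64 m → arm 1.054 m, τ = 120 × 1.054 = 126.5 N·m clockwise.
Bag of cement: 28 × 10 = 280 N down at 2.71 m → arm 1.984 m, τ = 280 × 1.984 = 555.5 N·m clockwise.
Net load moment about support A = 930.8 N·m clockwise.
Reaction R at support B is upward at 0.65 m, arm 4.044 m → moment R × 4.044 counterclockwise.
For rotational equilibrium, R × 4.044 = 930.8, so R = 230 N.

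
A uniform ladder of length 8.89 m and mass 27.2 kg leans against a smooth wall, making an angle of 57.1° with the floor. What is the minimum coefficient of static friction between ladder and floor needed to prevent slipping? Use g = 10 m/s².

μ_min ≈ 0.323

Sum moments about the foot of the ladder (the floor normal and friction both act there and drop out).
Ladder weight 27.2×10 = 272 N acts at 4.445 m along the ladder; its horizontal arm is 4.445·cos57.1° = 2.414 m → τ = 656.6 N·m clockwise.
Wall normal N acts horizontally at the top; its moment arm is the height L sinθ = 8.89·sin57.1° = 7.464 m, counterclockwise.
Setting net torque to zero: N × 7.464 = 656.6 → N = 87.97 N.
ΣFx = 0 ⇒ f = N_wall = 87.97 N. ΣFy = 0 ⇒ N_floor = 272 N.
μ_min = f / N_floor = 87.97 / 272 = 0.323.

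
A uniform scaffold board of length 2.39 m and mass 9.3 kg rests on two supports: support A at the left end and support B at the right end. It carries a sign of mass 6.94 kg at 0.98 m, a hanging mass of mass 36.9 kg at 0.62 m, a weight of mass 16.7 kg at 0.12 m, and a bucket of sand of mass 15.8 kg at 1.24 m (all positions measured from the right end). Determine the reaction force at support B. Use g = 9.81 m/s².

R_B ≈ 584 N

Taking torques about support A:
Beam weight: 9.3 × 9.81 = 91.23 N down at 1.195 m → arm 1.195 m, τ = 91.23 × 1.195 = 109 N·m clockwise.
Sign: 6.94 × 9.81 = 68.08 N down at 0.98 m → arm 1.41 m, τ = 68.08 × 1.41 = 95.99 N·m clockwise.
Hanging mass: 36.9 × 9.81 = 362 N down at 0.62 m → arm 1.77 m, τ = 362 × 1.77 = 640.7 N·m clockwise.
Weight: 16.7 × 9.81 = 163.8 N down at 0.12 m → arm 2.27 m, τ = 163.8 × 2.27 = 371.8 N·m clockwise.
Bucket of sand: 15.8 × 9.81 = 155 N down at 1.24 m → arm 1.15 m, τ = 155 × 1.15 = 178.2 N·m clockwise.
Net load moment about support A = 1396 N·m clockwise.
Reaction R at support B is upward at 0 m, arm 2.39 m → moment R × 2.39 counterclockwise.
Στ = 0 ⇒ R × 2.39 = 1396 ⇒ R = 584 N.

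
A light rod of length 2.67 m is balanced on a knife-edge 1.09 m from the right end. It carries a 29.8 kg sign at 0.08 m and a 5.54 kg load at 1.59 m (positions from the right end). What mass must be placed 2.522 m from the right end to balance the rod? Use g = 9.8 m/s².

m ≈ 19.1 kg

About the knife-edge (at 1.09 m from the right end):
Sign: 29.8 × 9.8 = 292 N down at 0.08 m → arm 1.01 m, τ = 292 × 1.01 = 294.9 N·m clockwise.
Load: 5.54 × 9.8 = 54.29 N down at 1.59 m → arm 0.5 m, τ = 54.29 × 0.5 = 27.14 N·m counterclockwise.
Net moment of known loads = 267.8 N·m clockwise.
An unknown mass m at 2.522 m has arm 1.432 m; its moment is m·g·1.432 counterclockwise.
Setting net torque to zero: m × 9.8 × 1.432 = 267.8 → m = 267.8 / (9.8 × 1.432) = 19.1 kg.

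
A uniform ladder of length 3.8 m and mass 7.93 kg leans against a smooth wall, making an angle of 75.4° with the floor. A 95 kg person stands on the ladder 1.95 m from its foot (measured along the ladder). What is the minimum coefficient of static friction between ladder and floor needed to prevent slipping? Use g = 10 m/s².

About the foot of the ladder:
Ladder weight 7.93×10 = 79.3 N acts at 1.9 m along the ladder; its horizontal arm is 1.9·cos75.4° = 0.4789 m → τ = 37.98 N·m clockwise.
Person: 95×10 = 950 N at 1.95 m → arm 0.4915 m → τ = 466.9 N·m clockwise.
Wall normal N acts horizontally at the top; its moment arm is the height L sinθ = 3.8·sin75.4° = 3.677 m, counterclockwise.
Setting net torque to zero: N × 3.677 = 504.9 → N = 137.3 N.
ΣFx = 0 ⇒ f = N_wall = 137.3 N. ΣFy = 0 ⇒ N_floor = 1029 N.
μ_min = f / N_floor = 137.3 / 1029 = 0.133.

μ_min ≈ 0.133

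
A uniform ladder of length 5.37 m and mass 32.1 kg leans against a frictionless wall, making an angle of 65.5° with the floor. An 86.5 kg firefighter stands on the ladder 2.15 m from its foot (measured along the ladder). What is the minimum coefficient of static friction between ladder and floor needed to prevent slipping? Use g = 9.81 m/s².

Sum moments about the foot of the ladder (the floor normal and friction both act there and drop out).
Ladder weight 32.1×9.81 = 314.9 N acts at 2.685 m along the ladder; its horizontal arm is 2.685·cos65.5° = 1.113 m → τ = 350.5 N·m clockwise.
Firefighter: 86.5×9.81 = 848.6 N at 2.15 m → arm 0.8916 m → τ = 756.6 N·m clockwise.
Wall normal N acts horizontally at the top; its moment arm is the height L sinθ = 5.37·sin65.5° = 4.886 m, counterclockwise.
Setting net torque to zero: N × 4.886 = 1107 → N = 226.6 N.
ΣFx = 0 ⇒ f = N_wall = 226.6 N. ΣFy = 0 ⇒ N_floor = 1164 N.
μ_min = f / N_floor = 226.6 / 1164 = 0.195.

μ_min ≈ 0.195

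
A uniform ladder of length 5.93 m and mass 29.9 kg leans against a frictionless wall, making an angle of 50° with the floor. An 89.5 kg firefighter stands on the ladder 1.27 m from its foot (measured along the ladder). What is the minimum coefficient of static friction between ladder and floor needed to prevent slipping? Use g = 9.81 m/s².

μ_min ≈ 0.24

Take moments about the foot of the ladder.
Ladder weight 29.9×9.81 = 293.3 N acts at 2.965 m along the ladder; its horizontal arm is 2.965·cos50° = 1.906 m → τ = 559 N·m clockwise.
Firefighter: 89.5×9.81 = 878 N at 1.27 m → arm 0.8163 m → τ = 716.7 N·m clockwise.
Wall normal N acts horizontally at the top; its moment arm is the height L sinθ = 5.93·sin50° = 4.543 m, counterclockwise.
Setting net torque to zero: N × 4.543 = 1276 → N = 280.9 N.
ΣFx = 0 ⇒ f = N_wall = 280.9 N. ΣFy = 0 ⇒ N_floor = 1171 N.
μ_min = f / N_floor = 280.9 / 1171 = 0.24.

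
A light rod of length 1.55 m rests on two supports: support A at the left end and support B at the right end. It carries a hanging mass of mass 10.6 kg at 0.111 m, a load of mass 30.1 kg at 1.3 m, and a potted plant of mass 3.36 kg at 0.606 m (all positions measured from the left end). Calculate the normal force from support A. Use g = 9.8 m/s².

R_A ≈ 164 N

Sum moments about support B (its reaction then has zero moment arm).
Hanging mass: 10.6 × 9.8 = 103.9 N down at 0.111 m → arm 1.439 m, τ = 103.9 × 1.439 = 149.5 N·m counterclockwise.
Load: 30.1 × 9.8 = 295 N down at 1.3 m → arm 0.25 m, τ = 295 × 0.25 = 73.75 N·m counterclockwise.
Potted plant: 3.36 × 9.8 = 32.93 N down at 0.606 m → arm 0.944 m, τ = 32.93 × 0.944 = 31.09 N·m counterclockwise.
Net load moment about support B = 254.3 N·m counterclockwise.
Reaction R at support A is upward at 0 m, arm 1.55 m → moment R × 1.55 clockwise.
Setting net torque to zero: R × 1.55 = 254.3 → R = 164 N.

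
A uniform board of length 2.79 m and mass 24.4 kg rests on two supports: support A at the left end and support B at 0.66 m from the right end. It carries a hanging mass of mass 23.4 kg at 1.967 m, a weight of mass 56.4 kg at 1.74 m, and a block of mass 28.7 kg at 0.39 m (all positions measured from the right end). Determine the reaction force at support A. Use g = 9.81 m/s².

Choose support B as the axis so its reaction then has zero moment arm.
Beam weight: 24.4 × 9.81 = 239.4 N down at 1.395 m → arm 0.735 m, τ = 239.4 × 0.735 = 176 N·m counterclockwise.
Hanging mass: 23.4 × 9.81 = 229.6 N down at 1.967 m → arm 1.307 m, τ = 229.6 × 1.307 = 300.1 N·m counterclockwise.
Weight: 56.4 × 9.81 = 553.3 N down at 1.74 m → arm 1.08 m, τ = 553.3 × 1.08 = 597.6 N·m counterclockwise.
Block: 28.7 × 9.81 = 281.5 N down at 0.39 m → arm 0.27 m, τ = 281.5 × 0.27 = 76.01 N·m clockwise.
Net load moment about support B = 997.7 N·m counterclockwise.
Reaction R at support A is upward at 2.79 m, arm 2.13 m → moment R × 2.13 clockwise.
Setting net torque to zero: R × 2.13 = 997.7 → R = 468 N.

R_A ≈ 468 N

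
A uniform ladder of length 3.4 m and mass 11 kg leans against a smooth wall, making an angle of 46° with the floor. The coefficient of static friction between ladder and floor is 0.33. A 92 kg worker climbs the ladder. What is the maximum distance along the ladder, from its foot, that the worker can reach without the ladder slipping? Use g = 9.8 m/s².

About the foot of the ladder:
Ladder weight 11×9.8 = 107.8 N acts at 1.7 m along the ladder; its horizontal arm is 1.7·cos46° = 1.181 m → τ = 127.3 N·m clockwise.
Worker weight 92×9.8 = 901.6 N at distance d → arm d·cos46° → τ = 901.6·d·0.6947 clockwise.
Wall normal N at the top has arm L sinθ = 2.446 m counterclockwise, so Στ = 0 gives N·2.446 = 127.3 + 626.3·d.
ΣFy = 0 ⇒ N_floor = 1009 N, so the maximum friction is μ_s·N_floor = 0.33×1009 = 333 N. ΣFx = 0 ⇒ N_wall = f, so at the slipping point N = 333 N.
Substituting: 333×2.446 = 127.3 + 626.3·d ⇒ d = (814.5 − 127.3) / 626.3 = 1.1 m.

d ≈ 1.1 m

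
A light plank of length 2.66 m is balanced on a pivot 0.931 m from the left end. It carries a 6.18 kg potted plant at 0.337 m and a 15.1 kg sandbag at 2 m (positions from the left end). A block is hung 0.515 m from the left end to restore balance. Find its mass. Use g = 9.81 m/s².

m ≈ 30 kg

About the pivot (at 0.931 m from the left end):
Potted plant: 6.18 × 9.81 = 60.63 N down at 0.337 m → arm 0.594 m, τ = 60.63 × 0.594 = 36.01 N·m counterclockwise.
Sandbag: 15.1 × 9.81 = 148.1 N down at 2 m → arm 1.069 m, τ = 148.1 × 1.069 = 158.3 N·m clockwise.
Net moment of known loads = 122.3 N·m clockwise.
An unknown mass m at 0.515 m has arm 0.416 m; its moment is m·g·0.416 counterclockwise.
Balancing moments: m × 9.81 × 0.416 = 122.3, giving m = 122.3 / (9.81 × 0.416) = 30 kg.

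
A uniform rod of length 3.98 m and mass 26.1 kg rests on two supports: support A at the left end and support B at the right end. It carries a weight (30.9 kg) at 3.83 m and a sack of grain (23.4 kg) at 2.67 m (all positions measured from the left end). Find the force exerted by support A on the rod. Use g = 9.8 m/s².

About support B:
Beam weight: 26.1 × 9.8 = 255.8 N down at 1.99 m → arm 1.99 m, τ = 255.8 × 1.99 = 509 N·m counterclockwise.
Weight: 30.9 × 9.8 = 302.8 N down at 3.83 m → arm 0.15 m, τ = 302.8 × 0.15 = 45.42 N·m counterclockwise.
Sack of grain: 23.4 × 9.8 = 229.3 N down at 2.67 m → arm 1.31 m, τ = 229.3 × 1.31 = 300.4 N·m counterclockwise.
Net load moment about support B = 854.8 N·m counterclockwise.
Reaction R at support A is upward at 0 m, arm 3.98 m → moment R × 3.98 clockwise.
For rotational equilibrium, R × 3.98 = 854.8, so R = 215 N.

R_A ≈ 215 N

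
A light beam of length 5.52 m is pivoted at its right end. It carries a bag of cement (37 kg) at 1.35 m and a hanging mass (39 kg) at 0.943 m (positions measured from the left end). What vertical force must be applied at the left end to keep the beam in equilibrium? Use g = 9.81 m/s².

Sum moments about the right end (the unknown pivot reaction has zero arm there).
Bag of cement: 37 × 9.81 = 363 N down at 1.35 m → arm 4.17 m, τ = 363 × 4.17 = 1514 N·m counterclockwise.
Hanging mass: 39 × 9.81 = 382.6 N down at 0.943 m → arm 4.577 m, τ = 382.6 × 4.577 = 1751 N·m counterclockwise.
Net moment of the loads = 3265 N·m counterclockwise.
The upward force F acts at the left end, arm 5.52 m, giving F × 5.52 clockwise.
Στ = 0 ⇒ F × 5.52 = 3265 ⇒ F = 3265 / 5.52 = 591 N.

F ≈ 591 N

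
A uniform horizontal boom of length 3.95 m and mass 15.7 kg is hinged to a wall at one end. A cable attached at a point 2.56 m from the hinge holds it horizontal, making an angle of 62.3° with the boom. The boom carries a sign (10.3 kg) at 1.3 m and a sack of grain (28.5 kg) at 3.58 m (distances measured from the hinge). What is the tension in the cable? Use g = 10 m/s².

T ≈ 646 N

Choose the hinge as the axis so the unknown hinge reaction has zero arm there.
Beam weight: 15.7 × 10 = 157 N down at 1.975 m → arm 1.975 m, τ = 157 × 1.975 = 310.1 N·m clockwise.
Sign: 10.3 × 10 = 103 N down at 1.3 m → arm 1.3 m, τ = 103 × 1.3 = 133.9 N·m clockwise.
Sack of grain: 28.5 × 10 = 285 N down at 3.58 m → arm 3.58 m, τ = 285 × 3.58 = 1020 N·m clockwise.
Total clockwise load moment = 1464 N·m.
The cable tension T acts at 2.56 m; only its component perpendicular to the boom, T sinθ, produces torque. sin 62.3° = 0.8854.
For rotational equilibrium, T × 2.56 × 0.8854 = 1464, so T = 1464 / 2.267 = 646 N.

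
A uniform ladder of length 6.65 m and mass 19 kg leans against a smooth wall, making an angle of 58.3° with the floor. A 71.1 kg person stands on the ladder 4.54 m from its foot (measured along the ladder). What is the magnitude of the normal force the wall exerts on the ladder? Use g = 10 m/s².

Taking torques about the foot of the ladder:
Ladder weight 19×10 = 190 N acts at 3.325 m along the ladder; its horizontal arm is 3.325·cos58.3° = 1.747 m → τ = 331.9 N·m clockwise.
Person: 71.1×10 = 711 N at 4.54 m → arm 2.386 m → τ = 1696 N·m clockwise.
Wall normal N acts horizontally at the top; its moment arm is the height L sinθ = 6.65·sin58.3° = 5.658 m, counterclockwise.
Στ = 0 ⇒ N × 5.658 = 2028 ⇒ N = 358 N.

N_wall ≈ 358 N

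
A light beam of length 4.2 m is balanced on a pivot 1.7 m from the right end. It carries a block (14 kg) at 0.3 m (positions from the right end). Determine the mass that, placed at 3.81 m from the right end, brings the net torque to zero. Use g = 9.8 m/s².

Take moments about the pivot (at 1.7 m from the right end).
Block: 14 × 9.8 = 137.2 N down at 0.3 m → arm 1.4 m, τ = 137.2 × 1.4 = 192.1 N·m clockwise.
Net moment of known loads = 192.1 N·m clockwise.
An unknown mass m at 3.81 m has arm 2.11 m; its moment is m·g·2.11 counterclockwise.
Στ = 0 ⇒ m × 9.8 × 2.11 = 192.1 ⇒ m = 192.1 / (9.8 × 2.11) = 9.29 kg.

m ≈ 9.29 kg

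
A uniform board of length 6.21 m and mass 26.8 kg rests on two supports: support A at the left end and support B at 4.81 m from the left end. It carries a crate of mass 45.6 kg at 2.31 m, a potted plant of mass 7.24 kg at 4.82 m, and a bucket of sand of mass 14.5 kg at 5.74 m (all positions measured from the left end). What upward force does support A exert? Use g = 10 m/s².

R_A ≈ 304 N

Choose support B as the axis so its reaction then has zero moment arm.
Beam weight: 26.8 × 10 = 268 N down at 3.105 m → arm 1.705 m, τ = 268 × 1.705 = 456.9 N·m counterclockwise.
Crate: 45.6 × 10 = 456 N down at 2.31 m → arm 2.5 m, τ = 456 × 2.5 = 1140 N·m counterclockwise.
Potted plant: 7.24 × 10 = 72.4 N down at 4.82 m → arm 0.01 m, τ = 72.4 × 0.01 = 0.724 N·m clockwise.
Bucket of sand: 14.5 × 10 = 145 N down at 5.74 m → arm 0.93 m, τ = 145 × 0.93 = 134.8 N·m clockwise.
Net load moment about support B = 1461 N·m counterclockwise.
Reaction R at support A is upward at 0 m, arm 4.81 m → moment R × 4.81 clockwise.
Balancing moments: R × 4.81 = 1461, giving R = 304 N.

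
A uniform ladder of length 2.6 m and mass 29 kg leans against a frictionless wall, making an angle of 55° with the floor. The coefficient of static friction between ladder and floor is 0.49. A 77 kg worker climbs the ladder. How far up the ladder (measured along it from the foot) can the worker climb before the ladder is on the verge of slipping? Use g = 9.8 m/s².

Choose the foot of the ladder as the axis so the floor normal and friction both act there and drop out.
Ladder weight 29×9.8 = 284.2 N acts at 1.3 m along the ladder; its horizontal arm is 1.3·cos55° = 0.7456 m → τ = 211.9 N·m clockwise.
Worker weight 77×9.8 = 754.6 N at distance d → arm d·cos55° → τ = 754.6·d·0.5736 clockwise.
Wall normal N at the top has arm L sinθ = 2.13 m counterclockwise, so Στ = 0 gives N·2.13 = 211.9 + 432.8·d.
ΣFy = 0 ⇒ N_floor = 1039 N, so the maximum friction is μ_s·N_floor = 0.49×1039 = 509.1 N. ΣFx = 0 ⇒ N_wall = f, so at the slipping point N = 509.1 N.
Substituting: 509.1×2.13 = 211.9 + 432.8·d ⇒ d = (1084 − 211.9) / 432.8 = 2.02 m.

d ≈ 2.02 m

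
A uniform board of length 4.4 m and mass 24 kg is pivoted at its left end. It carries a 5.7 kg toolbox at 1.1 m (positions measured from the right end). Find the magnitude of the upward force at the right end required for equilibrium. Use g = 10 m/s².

F ≈ 163 N

Sum moments about the left end (the unknown pivot reaction has zero arm there).
Beam weight: 24 × 10 = 240 N down at 2.2 m → arm 2.2 m, τ = 240 × 2.2 = 528 N·m clockwise.
Toolbox: 5.7 × 10 = 57 N down at 1.1 m → arm 3.3 m, τ = 57 × 3.3 = 188.1 N·m clockwise.
Net moment of the loads = 716.1 N·m clockwise.
The upward force F acts at the right end, arm 4.4 m, giving F × 4.4 counterclockwise.
Balancing moments: F × 4.4 = 716.1, giving F = 716.1 / 4.4 = 163 N.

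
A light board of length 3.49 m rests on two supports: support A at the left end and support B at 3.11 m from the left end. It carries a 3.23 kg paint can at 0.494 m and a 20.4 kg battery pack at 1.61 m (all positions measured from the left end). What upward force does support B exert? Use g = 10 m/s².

R_B ≈ 111 N

Choose support A as the axis so its reaction then has zero moment arm.
Paint can: 3.23 × 10 = 32.3 N down at 0.494 m → arm 0.494 m, τ = 32.3 × 0.494 = 15.96 N·m clockwise.
Battery pack: 20.4 × 10 = 204 N down at 1.61 m → arm 1.61 m, τ = 204 × 1.61 = 328.4 N·m clockwise.
Net load moment about support A = 344.4 N·m clockwise.
Reaction R at support B is upward at 3.11 m, arm 3.11 m → moment R × 3.11 counterclockwise.
Balancing moments: R × 3.11 = 344.4, giving R = 111 N.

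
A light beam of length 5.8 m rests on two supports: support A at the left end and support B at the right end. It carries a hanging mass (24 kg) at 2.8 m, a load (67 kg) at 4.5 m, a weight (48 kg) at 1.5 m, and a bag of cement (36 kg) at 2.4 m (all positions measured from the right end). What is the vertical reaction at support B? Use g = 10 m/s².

R_B ≈ 841 N

Take moments about support A.
Hanging mass: 24 × 10 = 240 N down at 2.8 m → arm 3 m, τ = 240 × 3 = 720 N·m clockwise.
Load: 67 × 10 = 670 N down at 4.5 m → arm 1.3 m, τ = 670 × 1.3 = 871 N·m clockwise.
Weight: 48 × 10 = 480 N down at 1.5 m → arm 4.3 m, τ = 480 × 4.3 = 2064 N·m clockwise.
Bag of cement: 36 × 10 = 360 N down at 2.4 m → arm 3.4 m, τ = 360 × 3.4 = 1224 N·m clockwise.
Net load moment about support A = 4879 N·m clockwise.
Reaction R at support B is upward at 0 m, arm 5.8 m → moment R × 5.8 counterclockwise.
Setting net torque to zero: R × 5.8 = 4879 → R = 841 N.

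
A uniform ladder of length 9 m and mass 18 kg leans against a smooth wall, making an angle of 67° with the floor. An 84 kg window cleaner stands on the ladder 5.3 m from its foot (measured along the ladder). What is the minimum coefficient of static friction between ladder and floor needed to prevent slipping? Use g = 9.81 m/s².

μ_min ≈ 0.243

Choose the foot of the ladder as the axis so the floor normal and friction both act there and drop out.
Ladder weight 18×9.81 = 176.6 N acts at 4.5 m along the ladder; its horizontal arm is 4.5·cos67° = 1.758 m → τ = 310.5 N·m clockwise.
Window cleaner: 84×9.81 = 824 N at 5.3 m → arm 2.071 m → τ = 1707 N·m clockwise.
Wall normal N acts horizontally at the top; its moment arm is the height L sinθ = 9·sin67° = 8.285 m, counterclockwise.
For rotational equilibrium, N × 8.285 = 2018, so N = 243.6 N.
ΣFx = 0 ⇒ f = N_wall = 243.6 N. ΣFy = 0 ⇒ N_floor = 1001 N.
μ_min = f / N_floor = 243.6 / 1001 = 0.243.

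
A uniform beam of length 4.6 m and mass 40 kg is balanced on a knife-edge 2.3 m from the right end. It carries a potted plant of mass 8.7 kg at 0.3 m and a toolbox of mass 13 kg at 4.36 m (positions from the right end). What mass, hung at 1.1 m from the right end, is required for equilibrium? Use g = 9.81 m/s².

Taking torques about the knife-edge (at 2.3 m from the right end):
Beam weight: acts at the knife-edge, moment arm 0 → no torque.
Potted plant: 8.7 × 9.81 = 85.35 N down at 0.3 m → arm 2 m, τ = 85.35 × 2 = 170.7 N·m clockwise.
Toolbox: 13 × 9.81 = 127.5 N down at 4.36 m → arm 2.06 m, τ = 127.5 × 2.06 = 262.7 N·m counterclockwise.
Net moment of known loads = 92 N·m counterclockwise.
An unknown mass m at 1.1 m has arm 1.2 m; its moment is m·g·1.2 clockwise.
Στ = 0 ⇒ m × 9.81 × 1.2 = 92 ⇒ m = 92 / (9.81 × 1.2) = 7.82 kg.

m ≈ 7.82 kg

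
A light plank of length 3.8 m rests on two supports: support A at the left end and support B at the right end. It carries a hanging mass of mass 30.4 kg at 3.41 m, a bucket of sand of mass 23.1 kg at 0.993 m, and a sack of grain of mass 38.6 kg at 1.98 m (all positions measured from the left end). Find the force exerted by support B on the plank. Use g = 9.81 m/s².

Sum moments about support A (its reaction then has zero moment arm).
Hanging mass: 30.4 × 9.81 = 298.2 N down at 3.41 m → arm 3.41 m, τ = 298.2 × 3.41 = 1017 N·m clockwise.
Bucket of sand: 23.1 × 9.81 = 226.6 N down at 0.993 m → arm 0.993 m, τ = 226.6 × 0.993 = 225 N·m clockwise.
Sack of grain: 38.6 × 9.81 = 378.7 N down at 1.98 m → arm 1.98 m, τ = 378.7 × 1.98 = 749.8 N·m clockwise.
Net load moment about support A = 1992 N·m clockwise.
Reaction R at support B is upward at 3.8 m, arm 3.8 m → moment R × 3.8 counterclockwise.
Setting net torque to zero: R × 3.8 = 1992 → R = 524 N.

R_B ≈ 524 N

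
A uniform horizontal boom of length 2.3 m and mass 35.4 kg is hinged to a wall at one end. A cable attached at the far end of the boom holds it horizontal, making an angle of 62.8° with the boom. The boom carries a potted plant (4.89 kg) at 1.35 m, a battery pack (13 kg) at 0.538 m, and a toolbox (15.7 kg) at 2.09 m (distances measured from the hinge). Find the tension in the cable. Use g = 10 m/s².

Choose the hinge as the axis so the unknown hinge reaction has zero arm there.
Beam weight: 35.4 × 10 = 354 N down at 1.15 m → arm 1.15 m, τ = 354 × 1.15 = 407.1 N·m clockwise.
Potted plant: 4.89 × 10 = 48.9 N down at 1.35 m → arm 1.35 m, τ = 48.9 × 1.35 = 66.02 N·m clockwise.
Battery pack: 13 × 10 = 130 N down at 0.538 m → arm 0.538 m, τ = 130 × 0.538 = 69.94 N·m clockwise.
Toolbox: 15.7 × 10 = 157 N down at 2.09 m → arm 2.09 m, τ = 157 × 2.09 = 328.1 N·m clockwise.
Total clockwise load moment = 871.2 N·m.
The cable tension T acts at 2.3 m; only its component perpendicular to the boom, T sinθ, produces torque. sin 62.8° = 0.8894.
Στ = 0 ⇒ T × 2.3 × 0.8894 = 871.2 ⇒ T = 871.2 / 2.046 = 426 N.

T ≈ 426 N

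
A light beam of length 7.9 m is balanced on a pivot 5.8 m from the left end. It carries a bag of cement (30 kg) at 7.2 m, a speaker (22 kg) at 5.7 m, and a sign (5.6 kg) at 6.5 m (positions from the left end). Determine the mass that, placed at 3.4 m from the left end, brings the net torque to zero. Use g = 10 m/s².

Choose the pivot (at 5.8 m from the left end) as the axis so the support reaction has zero arm there.
Bag of cement: 30 × 10 = 300 N down at 7.2 m → arm 1.4 m, τ = 300 × 1.4 = 420 N·m clockwise.
Speaker: 22 × 10 = 220 N down at 5.7 m → arm 0.1 m, τ = 220 × 0.1 = 22 N·m counterclockwise.
Sign: 5.6 × 10 = 56 N down at 6.5 m → arm 0.7 m, τ = 56 × 0.7 = 39.2 N·m clockwise.
Net moment of known loads = 437.2 N·m clockwise.
An unknown mass m at 3.4 m has arm 2.4 m; its moment is m·g·2.4 counterclockwise.
Balancing moments: m × 10 × 2.4 = 437.2, giving m = 437.2 / (10 × 2.4) = 18.2 kg.

m ≈ 18.2 kg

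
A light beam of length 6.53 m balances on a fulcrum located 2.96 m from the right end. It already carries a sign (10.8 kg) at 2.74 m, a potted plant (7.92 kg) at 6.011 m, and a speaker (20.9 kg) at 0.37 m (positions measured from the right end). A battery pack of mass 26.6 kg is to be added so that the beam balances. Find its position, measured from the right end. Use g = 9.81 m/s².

Sum moments about the fulcrum (at 2.96 m from the right end) (the support reaction has zero arm there).
Sign: 10.8 × 9.81 = 105.9 N down at 2.74 m → arm 0.22 m, τ = 105.9 × 0.22 = 23.3 N·m clockwise.
Potted plant: 7.92 × 9.81 = 77.7 N down at 6.011 m → arm 3.051 m, τ = 77.7 × 3.051 = 237.1 N·m counterclockwise.
Speaker: 20.9 × 9.81 = 205 N down at 0.37 m → arm 2.59 m, τ = 205 × 2.59 = 530.9 N·m clockwise.
Net moment of existing loads = 317.1 N·m clockwise.
The battery pack weighs 26.6 × 9.81 = 260.9 N and must supply an equal counterclockwise moment, so its lever arm about the fulcrum is 317.1 / 260.9 = 1.22 m.
That puts it at 2.96 + 1.22 = 4.18 m from the right end.

x ≈ 4.18 m from the right end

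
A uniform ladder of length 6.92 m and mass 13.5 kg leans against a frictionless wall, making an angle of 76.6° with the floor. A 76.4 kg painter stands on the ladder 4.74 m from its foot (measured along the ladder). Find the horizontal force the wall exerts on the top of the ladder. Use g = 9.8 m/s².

About the foot of the ladder:
Ladder weight 13.5×9.8 = 132.3 N acts at 3.46 m along the ladder; its horizontal arm is 3.46·cos76.6° = 0.8018 m → τ = 106.1 N·m clockwise.
Painter: 76.4×9.8 = 748.7 N at 4.74 m → arm 1.098 m → τ = 822.1 N·m clockwise.
Wall normal N acts horizontally at the top; its moment arm is the height L sinθ = 6.92·sin76.6° = 6.732 m, counterclockwise.
Setting net torque to zero: N × 6.732 = 928.2 → N = 138 N.

N_wall ≈ 138 N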